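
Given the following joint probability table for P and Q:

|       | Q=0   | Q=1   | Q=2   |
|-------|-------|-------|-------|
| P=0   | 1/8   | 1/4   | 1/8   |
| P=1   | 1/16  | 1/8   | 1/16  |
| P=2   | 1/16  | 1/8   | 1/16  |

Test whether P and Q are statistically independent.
Marginal P(P) (row sums):
  P(P=0) = 1/8 + 1/4 + 1/8 = 1/2
  P(P=1) = 1/16 + 1/8 + 1/16 = 1/4
  P(P=2) = 1/16 + 1/8 + 1/16 = 1/4
Marginal P(Q) (column sums):
  P(Q=0) = 1/8 + 1/16 + 1/16 = 1/4
  P(Q=1) = 1/4 + 1/8 + 1/8 = 1/2
  P(Q=2) = 1/8 + 1/16 + 1/16 = 1/4

P and Q are independent iff P(P=i,Q=j) = P(P=i)·P(Q=j) for every cell.
  P(P=0)·P(Q=0) = 1/2 × 1/4 = 1/8 = P(P=0,Q=0) ✓
  P(P=0)·P(Q=1) = 1/2 × 1/2 = 1/4 = P(P=0,Q=1) ✓
  P(P=0)·P(Q=2) = 1/2 × 1/4 = 1/8 = P(P=0,Q=2) ✓
  P(P=1)·P(Q=0) = 1/4 × 1/4 = 1/16 = P(P=1,Q=0) ✓
  P(P=1)·P(Q=1) = 1/4 × 1/2 = 1/8 = P(P=1,Q=1) ✓
  P(P=1)·P(Q=2) = 1/4 × 1/4 = 1/16 = P(P=1,Q=2) ✓
  P(P=2)·P(Q=0) = 1/4 × 1/4 = 1/16 = P(P=2,Q=0) ✓
  P(P=2)·P(Q=1) = 1/4 × 1/2 = 1/8 = P(P=2,Q=1) ✓
  P(P=2)·P(Q=2) = 1/4 × 1/4 = 1/16 = P(P=2,Q=2) ✓

Yes, P and Q are independent: every cell factors, so I(P;Q) = 0 bits.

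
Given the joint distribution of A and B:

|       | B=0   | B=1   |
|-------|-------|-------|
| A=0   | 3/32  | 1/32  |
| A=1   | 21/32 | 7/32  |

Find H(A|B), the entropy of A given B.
Marginal P(B) (column sums):
  P(B=0) = 3/32 + 21/32 = 3/4
  P(B=1) = 1/32 + 7/32 = 1/4

H(A|B) = -Σ P(A,B)·log₂ P(A|B), where P(A|B) = P(A,B) / P(B)
  (A=0,B=0): P(A|B) = (3/32)/(3/4) = 1/8;  -(3/32)·log₂(1/8) = 0.2813
  (A=0,B=1): P(A|B) = (1/32)/(1/4) = 1/8;  -(1/32)·log₂(1/8) = 0.0938
  (A=1,B=0): P(A|B) = (21/32)/(3/4) = 7/8;  -(21/32)·log₂(7/8) = 0.1264
  (A=1,B=1): P(A|B) = (7/32)/(1/4) = 7/8;  -(7/32)·log₂(7/8) = 0.0421
H(A|B) = 0.2813 + 0.0938 + 0.1264 + 0.0421
  = 0.5436 bits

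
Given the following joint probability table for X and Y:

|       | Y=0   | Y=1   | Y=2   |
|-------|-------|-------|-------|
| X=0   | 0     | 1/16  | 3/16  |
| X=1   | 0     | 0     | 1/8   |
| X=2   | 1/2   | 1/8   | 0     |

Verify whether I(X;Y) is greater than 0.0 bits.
Marginal P(X) (row sums):
  P(X=0) = 0 + 1/16 + 3/16 = 1/4
  P(X=1) = 0 + 0 + 1/8 = 1/8
  P(X=2) = 1/2 + 1/8 + 0 = 5/8
Marginal P(Y) (column sums):
  P(Y=0) = 0 + 0 + 1/2 = 1/2
  P(Y=1) = 1/16 + 0 + 1/8 = 3/16
  P(Y=2) = 3/16 + 1/8 + 0 = 5/16

H(X) = -[(1/4)·log₂(1/4) + (1/8)·log₂(1/8) + (5/8)·log₂(5/8)]
  = 0.5000 + 0.3750 + 0.4238
  = 1.2988 bits
H(Y) = -[(1/2)·log₂(1/2) + (3/16)·log₂(3/16) + (5/16)·log₂(5/16)]
  = 0.5000 + 0.4528 + 0.5244
  = 1.4772 bits
H(X,Y) = -[(1/16)·log₂(1/16) + (3/16)·log₂(3/16) + (1/8)·log₂(1/8) + (1/2)·log₂(1/2) + (1/8)·log₂(1/8)]
  = 0.2500 + 0.4528 + 0.3750 + 0.5000 + 0.3750
  = 1.9528 bits

I(X;Y) = H(X) + H(Y) - H(X,Y)
  = 1.2988 + 1.4772 - 1.9528
  = 0.8232 bits

Yes. I(X;Y) = 0.8232 bits, which is > 0.0 bits.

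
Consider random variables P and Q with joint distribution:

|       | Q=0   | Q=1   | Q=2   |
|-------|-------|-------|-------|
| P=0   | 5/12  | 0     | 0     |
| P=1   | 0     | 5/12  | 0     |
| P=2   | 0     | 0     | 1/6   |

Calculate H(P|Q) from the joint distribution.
Marginal P(Q) (column sums):
  P(Q=0) = 5/12 + 0 + 0 = 5/12
  P(Q=1) = 0 + 5/12 + 0 = 5/12
  P(Q=2) = 0 + 0 + 1/6 = 1/6

H(P|Q) = -Σ P(P,Q)·log₂ P(P|Q), where P(P|Q) = P(P,Q) / P(Q)
  (cells with P(P,Q) = 0 contribute 0)
  (P=0,Q=0): P(P|Q) = (5/12)/(5/12) = 1;  -(5/12)·log₂(1) = 0.0000
  (P=1,Q=1): P(P|Q) = (5/12)/(5/12) = 1;  -(5/12)·log₂(1) = 0.0000
  (P=2,Q=2): P(P|Q) = (1/6)/(1/6) = 1;  -(1/6)·log₂(1) = 0.0000
H(P|Q) = 0.0000 + 0.0000 + 0.0000
  = 0.0000 bits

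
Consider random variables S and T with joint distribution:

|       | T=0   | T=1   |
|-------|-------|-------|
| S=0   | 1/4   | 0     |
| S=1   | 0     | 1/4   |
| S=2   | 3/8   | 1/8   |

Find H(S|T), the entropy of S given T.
Marginal P(T) (column sums):
  P(T=0) = 1/4 + 0 + 3/8 = 5/8
  P(T=1) = 0 + 1/4 + 1/8 = 3/8

H(S|T) = -Σ P(S,T)·log₂ P(S|T), where P(S|T) = P(S,T) / P(T)
  (cells with P(S,T) = 0 contribute 0)
  (S=0,T=0): P(S|T) = (1/4)/(5/8) = 2/5;  -(1/4)·log₂(2/5) = 0.3305
  (S=1,T=1): P(S|T) = (1/4)/(3/8) = 2/3;  -(1/4)·log₂(2/3) = 0.1462
  (S=2,T=0): P(S|T) = (3/8)/(5/8) = 3/5;  -(3/8)·log₂(3/5) = 0.2764
  (S=2,T=1): P(S|T) = (1/8)/(3/8) = 1/3;  -(1/8)·log₂(1/3) = 0.1981
H(S|T) = 0.3305 + 0.1462 + 0.2764 + 0.1981
  = 0.9512 bits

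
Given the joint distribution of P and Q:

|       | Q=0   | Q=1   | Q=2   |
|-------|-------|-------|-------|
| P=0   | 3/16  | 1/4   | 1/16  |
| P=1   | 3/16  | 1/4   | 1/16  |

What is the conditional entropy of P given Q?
Marginal P(Q) (column sums):
  P(Q=0) = 3/16 + 3/16 = 3/8
  P(Q=1) = 1/4 + 1/4 = 1/2
  P(Q=2) = 1/16 + 1/16 = 1/8

H(P|Q) = -Σ P(P,Q)·log₂ P(P|Q), where P(P|Q) = P(P,Q) / P(Q)
  (P=0,Q=0): P(P|Q) = (3/16)/(3/8) = 1/2;  -(3/16)·log₂(1/2) = 0.1875
  (P=0,Q=1): P(P|Q) = (1/4)/(1/2) = 1/2;  -(1/4)·log₂(1/2) = 0.2500
  (P=0,Q=2): P(P|Q) = (1/16)/(1/8) = 1/2;  -(1/16)·log₂(1/2) = 0.0625
  (P=1,Q=0): P(P|Q) = (3/16)/(3/8) = 1/2;  -(3/16)·log₂(1/2) = 0.1875
  (P=1,Q=1): P(P|Q) = (1/4)/(1/2) = 1/2;  -(1/4)·log₂(1/2) = 0.2500
  (P=1,Q=2): P(P|Q) = (1/16)/(1/8) = 1/2;  -(1/16)·log₂(1/2) = 0.0625
H(P|Q) = 0.1875 + 0.2500 + 0.0625 + 0.1875 + 0.2500 + 0.0625
  = 1.0000 bits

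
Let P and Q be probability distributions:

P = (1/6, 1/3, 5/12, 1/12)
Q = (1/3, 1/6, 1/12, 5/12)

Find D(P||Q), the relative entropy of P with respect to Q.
D(P||Q) = Σ P(i) log₂(P(i)/Q(i))
  i=0: (1/6) × log₂((1/6)/(1/3)) = (1/6) × log₂(1/2) = -0.1667
  i=1: (1/3) × log₂((1/3)/(1/6)) = (1/3) × log₂(2) = 0.3333
  i=2: (5/12) × log₂((5/12)/(1/12)) = (5/12) × log₂(5) = 0.9675
  i=3: (1/12) × log₂((1/12)/(5/12)) = (1/12) × log₂(1/5) = -0.1935
D(P||Q) = -0.1667 + 0.3333 + 0.9675 - 0.1935
  = 0.9406 bits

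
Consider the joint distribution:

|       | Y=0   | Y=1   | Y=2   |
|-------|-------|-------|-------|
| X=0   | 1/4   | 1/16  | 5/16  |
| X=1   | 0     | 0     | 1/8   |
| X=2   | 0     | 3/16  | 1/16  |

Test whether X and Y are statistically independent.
Marginal P(X) (row sums):
  P(X=0) = 1/4 + 1/16 + 5/16 = 5/8
  P(X=1) = 0 + 0 + 1/8 = 1/8
  P(X=2) = 0 + 3/16 + 1/16 = 1/4
Marginal P(Y) (column sums):
  P(Y=0) = 1/4 + 0 + 0 = 1/4
  P(Y=1) = 1/16 + 0 + 3/16 = 1/4
  P(Y=2) = 5/16 + 1/8 + 1/16 = 1/2

X and Y are independent iff P(X=i,Y=j) = P(X=i)·P(Y=j) for every cell.
  P(X=0)·P(Y=0) = 5/8 × 1/4 = 5/32, but P(X=0,Y=0) = 1/4 ✗

No, X and Y are not independent. Quantitatively, I(X;Y) > 0:

H(X) = -[(5/8)·log₂(5/8) + (1/8)·log₂(1/8) + (1/4)·log₂(1/4)]
  = 0.4238 + 0.3750 + 0.5000
  = 1.2988 bits
H(Y) = -[(1/4)·log₂(1/4) + (1/4)·log₂(1/4) + (1/2)·log₂(1/2)]
  = 0.5000 + 0.5000 + 0.5000
  = 1.5000 bits
H(X,Y) = -[(1/4)·log₂(1/4) + (1/16)·log₂(1/16) + (5/16)·log₂(5/16) + (1/8)·log₂(1/8) + (3/16)·log₂(3/16) + (1/16)·log₂(1/16)]
  = 0.5000 + 0.2500 + 0.5244 + 0.3750 + 0.4528 + 0.2500
  = 2.3522 bits
I(X;Y) = H(X) + H(Y) - H(X,Y) = 1.2988 + 1.5000 - 2.3522 = 0.4466 bits > 0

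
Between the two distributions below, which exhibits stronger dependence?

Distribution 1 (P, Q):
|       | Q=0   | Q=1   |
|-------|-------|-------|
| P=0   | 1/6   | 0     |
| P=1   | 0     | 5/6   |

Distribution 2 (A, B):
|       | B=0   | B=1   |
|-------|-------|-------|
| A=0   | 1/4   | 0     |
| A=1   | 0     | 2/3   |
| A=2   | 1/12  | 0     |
Distribution 1 (P, Q):
Marginal P(P) (row sums):
  P(P=0) = 1/6 + 0 = 1/6
  P(P=1) = 0 + 5/6 = 5/6
Marginal P(Q) (column sums):
  P(Q=0) = 1/6 + 0 = 1/6
  P(Q=1) = 0 + 5/6 = 5/6

H(P) = -[(1/6)·log₂(1/6) + (5/6)·log₂(5/6)]
  = 0.4308 + 0.2192
  = 0.6500 bits
H(Q) = -[(1/6)·log₂(1/6) + (5/6)·log₂(5/6)]
  = 0.4308 + 0.2192
  = 0.6500 bits
H(P,Q) = -[(1/6)·log₂(1/6) + (5/6)·log₂(5/6)]
  = 0.4308 + 0.2192
  = 0.6500 bits

I(P;Q) = H(P) + H(Q) - H(P,Q)
  = 0.6500 + 0.6500 - 0.6500
  = 0.6500 bits

Distribution 2 (A, B):
Marginal P(A) (row sums):
  P(A=0) = 1/4 + 0 = 1/4
  P(A=1) = 0 + 2/3 = 2/3
  P(A=2) = 1/12 + 0 = 1/12
Marginal P(B) (column sums):
  P(B=0) = 1/4 + 0 + 1/12 = 1/3
  P(B=1) = 0 + 2/3 + 0 = 2/3

H(A) = -[(1/4)·log₂(1/4) + (2/3)·log₂(2/3) + (1/12)·log₂(1/12)]
  = 0.5000 + 0.3900 + 0.2987
  = 1.1887 bits
H(B) = -[(1/3)·log₂(1/3) + (2/3)·log₂(2/3)]
  = 0.5283 + 0.3900
  = 0.9183 bits
H(A,B) = -[(1/4)·log₂(1/4) + (2/3)·log₂(2/3) + (1/12)·log₂(1/12)]
  = 0.5000 + 0.3900 + 0.2987
  = 1.1887 bits

I(A;B) = H(A) + H(B) - H(A,B)
  = 1.1887 + 0.9183 - 1.1887
  = 0.9183 bits

I(A;B) = 0.9183 bits > I(P;Q) = 0.6500 bits, so (A, B) has the higher mutual information (stronger dependence).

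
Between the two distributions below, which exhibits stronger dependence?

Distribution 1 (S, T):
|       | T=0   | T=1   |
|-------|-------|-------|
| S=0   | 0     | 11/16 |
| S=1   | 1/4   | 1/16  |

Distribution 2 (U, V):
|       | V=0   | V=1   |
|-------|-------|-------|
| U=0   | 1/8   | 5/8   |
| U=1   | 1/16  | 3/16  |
Distribution 1 (S, T):
Marginal P(S) (row sums):
  P(S=0) = 0 + 11/16 = 11/16
  P(S=1) = 1/4 + 1/16 = 5/16
Marginal P(T) (column sums):
  P(T=0) = 0 + 1/4 = 1/4
  P(T=1) = 11/16 + 1/16 = 3/4

H(S) = -[(11/16)·log₂(11/16) + (5/16)·log₂(5/16)]
  = 0.3716 + 0.5244
  = 0.8960 bits
H(T) = -[(1/4)·log₂(1/4) + (3/4)·log₂(3/4)]
  = 0.5000 + 0.3113
  = 0.8113 bits
H(S,T) = -[(11/16)·log₂(11/16) + (1/4)·log₂(1/4) + (1/16)·log₂(1/16)]
  = 0.3716 + 0.5000 + 0.2500
  = 1.1216 bits

I(S;T) = H(S) + H(T) - H(S,T)
  = 0.8960 + 0.8113 - 1.1216
  = 0.5857 bits

Distribution 2 (U, V):
Marginal P(U) (row sums):
  P(U=0) = 1/8 + 5/8 = 3/4
  P(U=1) = 1/16 + 3/16 = 1/4
Marginal P(V) (column sums):
  P(V=0) = 1/8 + 1/16 = 3/16
  P(V=1) = 5/8 + 3/16 = 13/16

H(U) = -[(3/4)·log₂(3/4) + (1/4)·log₂(1/4)]
  = 0.3113 + 0.5000
  = 0.8113 bits
H(V) = -[(3/16)·log₂(3/16) + (13/16)·log₂(13/16)]
  = 0.4528 + 0.2434
  = 0.6962 bits
H(U,V) = -[(1/8)·log₂(1/8) + (5/8)·log₂(5/8) + (1/16)·log₂(1/16) + (3/16)·log₂(3/16)]
  = 0.3750 + 0.4238 + 0.2500 + 0.4528
  = 1.5016 bits

I(U;V) = H(U) + H(V) - H(U,V)
  = 0.8113 + 0.6962 - 1.5016
  = 0.0059 bits

I(S;T) = 0.5857 bits > I(U;V) = 0.0059 bits, so (S, T) has the higher mutual information (stronger dependence).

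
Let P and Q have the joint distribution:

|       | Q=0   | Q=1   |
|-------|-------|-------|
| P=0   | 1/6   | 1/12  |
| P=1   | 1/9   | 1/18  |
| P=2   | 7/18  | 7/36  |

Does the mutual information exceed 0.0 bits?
Marginal P(P) (row sums):
  P(P=0) = 1/6 + 1/12 = 1/4
  P(P=1) = 1/9 + 1/18 = 1/6
  P(P=2) = 7/18 + 7/36 = 7/12
Marginal P(Q) (column sums):
  P(Q=0) = 1/6 + 1/9 + 7/18 = 2/3
  P(Q=1) = 1/12 + 1/18 + 7/36 = 1/3

H(P) = -[(1/4)·log₂(1/4) + (1/6)·log₂(1/6) + (7/12)·log₂(7/12)]
  = 0.5000 + 0.4308 + 0.4536
  = 1.3844 bits
H(Q) = -[(2/3)·log₂(2/3) + (1/3)·log₂(1/3)]
  = 0.3900 + 0.5283
  = 0.9183 bits
H(P,Q) = -[(1/6)·log₂(1/6) + (1/12)·log₂(1/12) + (1/9)·log₂(1/9) + (1/18)·log₂(1/18) + (7/18)·log₂(7/18) + (7/36)·log₂(7/36)]
  = 0.4308 + 0.2987 + 0.3522 + 0.2317 + 0.5299 + 0.4594
  = 2.3027 bits

I(P;Q) = H(P) + H(Q) - H(P,Q)
  = 1.3844 + 0.9183 - 2.3027
  = 0.0000 bits

No. I(P;Q) = 0.0000 bits, which is ≤ 0.0 bits.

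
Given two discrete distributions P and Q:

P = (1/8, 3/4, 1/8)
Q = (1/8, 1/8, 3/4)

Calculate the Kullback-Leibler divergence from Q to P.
D(P||Q) = Σ P(i) log₂(P(i)/Q(i))
  i=0: (1/8) × log₂((1/8)/(1/8)) = (1/8) × log₂(1) = 0.0000
  i=1: (3/4) × log₂((3/4)/(1/8)) = (3/4) × log₂(6) = 1.9387
  i=2: (1/8) × log₂((1/8)/(3/4)) = (1/8) × log₂(1/6) = -0.3231
D(P||Q) = 0.0000 + 1.9387 - 0.3231
  = 1.6156 bits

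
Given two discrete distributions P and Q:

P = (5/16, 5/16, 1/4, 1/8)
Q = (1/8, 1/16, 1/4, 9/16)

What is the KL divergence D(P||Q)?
D(P||Q) = Σ P(i) log₂(P(i)/Q(i))
  i=0: (5/16) × log₂((5/16)/(1/8)) = (5/16) × log₂(5/2) = 0.4131
  i=1: (5/16) × log₂((5/16)/(1/16)) = (5/16) × log₂(5) = 0.7256
  i=2: (1/4) × log₂((1/4)/(1/4)) = (1/4) × log₂(1) = 0.0000
  i=3: (1/8) × log₂((1/8)/(9/16)) = (1/8) × log₂(2/9) = -0.2712
D(P||Q) = 0.4131 + 0.7256 + 0.0000 - 0.2712
  = 0.8675 bits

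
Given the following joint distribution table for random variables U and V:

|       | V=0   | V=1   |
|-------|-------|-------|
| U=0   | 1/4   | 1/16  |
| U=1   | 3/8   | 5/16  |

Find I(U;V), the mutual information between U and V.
Marginal P(U) (row sums):
  P(U=0) = 1/4 + 1/16 = 5/16
  P(U=1) = 3/8 + 5/16 = 11/16
Marginal P(V) (column sums):
  P(V=0) = 1/4 + 3/8 = 5/8
  P(V=1) = 1/16 + 5/16 = 3/8

H(U) = -[(5/16)·log₂(5/16) + (11/16)·log₂(11/16)]
  = 0.5244 + 0.3716
  = 0.8960 bits
H(V) = -[(5/8)·log₂(5/8) + (3/8)·log₂(3/8)]
  = 0.4238 + 0.5306
  = 0.9544 bits
H(U,V) = -[(1/4)·log₂(1/4) + (1/16)·log₂(1/16) + (3/8)·log₂(3/8) + (5/16)·log₂(5/16)]
  = 0.5000 + 0.2500 + 0.5306 + 0.5244
  = 1.8050 bits

I(U;V) = H(U) + H(V) - H(U,V)
  = 0.8960 + 0.9544 - 1.8050
  = 0.0454 bits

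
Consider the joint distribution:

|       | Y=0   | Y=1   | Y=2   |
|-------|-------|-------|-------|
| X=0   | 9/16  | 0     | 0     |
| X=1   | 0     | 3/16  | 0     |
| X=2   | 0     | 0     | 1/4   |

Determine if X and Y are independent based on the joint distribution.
Marginal P(X) (row sums):
  P(X=0) = 9/16 + 0 + 0 = 9/16
  P(X=1) = 0 + 3/16 + 0 = 3/16
  P(X=2) = 0 + 0 + 1/4 = 1/4
Marginal P(Y) (column sums):
  P(Y=0) = 9/16 + 0 + 0 = 9/16
  P(Y=1) = 0 + 3/16 + 0 = 3/16
  P(Y=2) = 0 + 0 + 1/4 = 1/4

X and Y are independent iff P(X=i,Y=j) = P(X=i)·P(Y=j) for every cell.
  P(X=0)·P(Y=0) = 9/16 × 9/16 = 81/256, but P(X=0,Y=0) = 9/16 ✗

No, X and Y are not independent. Quantitatively, I(X;Y) > 0:

H(X) = -[(9/16)·log₂(9/16) + (3/16)·log₂(3/16) + (1/4)·log₂(1/4)]
  = 0.4669 + 0.4528 + 0.5000
  = 1.4197 bits
H(Y) = -[(9/16)·log₂(9/16) + (3/16)·log₂(3/16) + (1/4)·log₂(1/4)]
  = 0.4669 + 0.4528 + 0.5000
  = 1.4197 bits
H(X,Y) = -[(9/16)·log₂(9/16) + (3/16)·log₂(3/16) + (1/4)·log₂(1/4)]
  = 0.4669 + 0.4528 + 0.5000
  = 1.4197 bits
I(X;Y) = H(X) + H(Y) - H(X,Y) = 1.4197 + 1.4197 - 1.4197 = 1.4197 bits > 0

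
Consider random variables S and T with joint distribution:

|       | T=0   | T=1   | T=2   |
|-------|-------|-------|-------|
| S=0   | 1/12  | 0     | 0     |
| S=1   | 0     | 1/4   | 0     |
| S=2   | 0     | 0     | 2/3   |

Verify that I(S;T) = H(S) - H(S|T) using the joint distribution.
Left side, from I(S;T) = H(S) + H(T) - H(S,T):
Marginal P(S) (row sums):
  P(S=0) = 1/12 + 0 + 0 = 1/12
  P(S=1) = 0 + 1/4 + 0 = 1/4
  P(S=2) = 0 + 0 + 2/3 = 2/3
Marginal P(T) (column sums):
  P(T=0) = 1/12 + 0 + 0 = 1/12
  P(T=1) = 0 + 1/4 + 0 = 1/4
  P(T=2) = 0 + 0 + 2/3 = 2/3

H(S) = -[(1/12)·log₂(1/12) + (1/4)·log₂(1/4) + (2/3)·log₂(2/3)]
  = 0.2987 + 0.5000 + 0.3900
  = 1.1887 bits
H(T) = -[(1/12)·log₂(1/12) + (1/4)·log₂(1/4) + (2/3)·log₂(2/3)]
  = 0.2987 + 0.5000 + 0.3900
  = 1.1887 bits
H(S,T) = -[(1/12)·log₂(1/12) + (1/4)·log₂(1/4) + (2/3)·log₂(2/3)]
  = 0.2987 + 0.5000 + 0.3900
  = 1.1887 bits

I(S;T) = H(S) + H(T) - H(S,T)
  = 1.1887 + 1.1887 - 1.1887
  = 1.1887 bits

Right side, with H(S|T) computed directly from the conditional probabilities:
H(S|T) = -Σ P(S,T)·log₂ P(S|T), where P(S|T) = P(S,T) / P(T)
  (cells with P(S,T) = 0 contribute 0)
  (S=0,T=0): P(S|T) = (1/12)/(1/12) = 1;  -(1/12)·log₂(1) = 0.0000
  (S=1,T=1): P(S|T) = (1/4)/(1/4) = 1;  -(1/4)·log₂(1) = 0.0000
  (S=2,T=2): P(S|T) = (2/3)/(2/3) = 1;  -(2/3)·log₂(1) = 0.0000
H(S|T) = 0.0000 + 0.0000 + 0.0000
  = 0.0000 bits
H(S) - H(S|T) = 1.1887 - 0.0000 = 1.1887 bits

Both sides equal 1.1887 bits, so I(S;T) = H(S) - H(S|T) ✓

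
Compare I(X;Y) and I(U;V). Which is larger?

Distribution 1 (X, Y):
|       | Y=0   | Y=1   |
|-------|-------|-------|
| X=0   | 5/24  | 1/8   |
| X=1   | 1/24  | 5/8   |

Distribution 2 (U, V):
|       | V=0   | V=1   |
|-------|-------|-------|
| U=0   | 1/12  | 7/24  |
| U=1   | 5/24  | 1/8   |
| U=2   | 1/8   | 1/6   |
Distribution 1 (X, Y):
Marginal P(X) (row sums):
  P(X=0) = 5/24 + 1/8 = 1/3
  P(X=1) = 1/24 + 5/8 = 2/3
Marginal P(Y) (column sums):
  P(Y=0) = 5/24 + 1/24 = 1/4
  P(Y=1) = 1/8 + 5/8 = 3/4

H(X) = -[(1/3)·log₂(1/3) + (2/3)·log₂(2/3)]
  = 0.5283 + 0.3900
  = 0.9183 bits
H(Y) = -[(1/4)·log₂(1/4) + (3/4)·log₂(3/4)]
  = 0.5000 + 0.3113
  = 0.8113 bits
H(X,Y) = -[(5/24)·log₂(5/24) + (1/8)·log₂(1/8) + (1/24)·log₂(1/24) + (5/8)·log₂(5/8)]
  = 0.4715 + 0.3750 + 0.1910 + 0.4238
  = 1.4613 bits

I(X;Y) = H(X) + H(Y) - H(X,Y)
  = 0.9183 + 0.8113 - 1.4613
  = 0.2683 bits

Distribution 2 (U, V):
Marginal P(U) (row sums):
  P(U=0) = 1/12 + 7/24 = 3/8
  P(U=1) = 5/24 + 1/8 = 1/3
  P(U=2) = 1/8 + 1/6 = 7/24
Marginal P(V) (column sums):
  P(V=0) = 1/12 + 5/24 + 1/8 = 5/12
  P(V=1) = 7/24 + 1/8 + 1/6 = 7/12

H(U) = -[(3/8)·log₂(3/8) + (1/3)·log₂(1/3) + (7/24)·log₂(7/24)]
  = 0.5306 + 0.5283 + 0.5185
  = 1.5774 bits
H(V) = -[(5/12)·log₂(5/12) + (7/12)·log₂(7/12)]
  = 0.5263 + 0.4536
  = 0.9799 bits
H(U,V) = -[(1/12)·log₂(1/12) + (7/24)·log₂(7/24) + (5/24)·log₂(5/24) + (1/8)·log₂(1/8) + (1/8)·log₂(1/8) + (1/6)·log₂(1/6)]
  = 0.2987 + 0.5185 + 0.4715 + 0.3750 + 0.3750 + 0.4308
  = 2.4695 bits

I(U;V) = H(U) + H(V) - H(U,V)
  = 1.5774 + 0.9799 - 2.4695
  = 0.0878 bits

I(X;Y) = 0.2683 bits > I(U;V) = 0.0878 bits, so (X, Y) has the higher mutual information (stronger dependence).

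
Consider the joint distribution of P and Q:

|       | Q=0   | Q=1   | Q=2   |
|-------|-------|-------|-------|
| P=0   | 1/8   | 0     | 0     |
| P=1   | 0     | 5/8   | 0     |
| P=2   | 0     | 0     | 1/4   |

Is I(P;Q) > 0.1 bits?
Marginal P(P) (row sums):
  P(P=0) = 1/8 + 0 + 0 = 1/8
  P(P=1) = 0 + 5/8 + 0 = 5/8
  P(P=2) = 0 + 0 + 1/4 = 1/4
Marginal P(Q) (column sums):
  P(Q=0) = 1/8 + 0 + 0 = 1/8
  P(Q=1) = 0 + 5/8 + 0 = 5/8
  P(Q=2) = 0 + 0 + 1/4 = 1/4

H(P) = -[(1/8)·log₂(1/8) + (5/8)·log₂(5/8) + (1/4)·log₂(1/4)]
  = 0.3750 + 0.4238 + 0.5000
  = 1.2988 bits
H(Q) = -[(1/8)·log₂(1/8) + (5/8)·log₂(5/8) + (1/4)·log₂(1/4)]
  = 0.3750 + 0.4238 + 0.5000
  = 1.2988 bits
H(P,Q) = -[(1/8)·log₂(1/8) + (5/8)·log₂(5/8) + (1/4)·log₂(1/4)]
  = 0.3750 + 0.4238 + 0.5000
  = 1.2988 bits

I(P;Q) = H(P) + H(Q) - H(P,Q)
  = 1.2988 + 1.2988 - 1.2988
  = 1.2988 bits

Yes. I(P;Q) = 1.2988 bits, which is > 0.1 bits.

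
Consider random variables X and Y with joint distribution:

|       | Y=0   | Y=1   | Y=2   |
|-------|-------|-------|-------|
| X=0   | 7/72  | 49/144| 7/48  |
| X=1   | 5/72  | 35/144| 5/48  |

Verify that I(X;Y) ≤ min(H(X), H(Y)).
Marginal P(X) (row sums):
  P(X=0) = 7/72 + 49/144 + 7/48 = 7/12
  P(X=1) = 5/72 + 35/144 + 5/48 = 5/12
Marginal P(Y) (column sums):
  P(Y=0) = 7/72 + 5/72 = 1/6
  P(Y=1) = 49/144 + 35/144 = 7/12
  P(Y=2) = 7/48 + 5/48 = 1/4

H(X) = -[(7/12)·log₂(7/12) + (5/12)·log₂(5/12)]
  = 0.4536 + 0.5263
  = 0.9799 bits
H(Y) = -[(1/6)·log₂(1/6) + (7/12)·log₂(7/12) + (1/4)·log₂(1/4)]
  = 0.4308 + 0.4536 + 0.5000
  = 1.3844 bits
H(X,Y) = -[(7/72)·log₂(7/72) + (49/144)·log₂(49/144) + (7/48)·log₂(7/48) + (5/72)·log₂(5/72) + (35/144)·log₂(35/144) + (5/48)·log₂(5/48)]
  = 0.3269 + 0.5292 + 0.4051 + 0.2672 + 0.4960 + 0.3399
  = 2.3643 bits

I(X;Y) = H(X) + H(Y) - H(X,Y)
  = 0.9799 + 1.3844 - 2.3643
  = 0.0000 bits

min(H(X), H(Y)) = min(0.9799, 1.3844) = 0.9799 bits
Since 0.0000 ≤ 0.9799, the bound is satisfied ✓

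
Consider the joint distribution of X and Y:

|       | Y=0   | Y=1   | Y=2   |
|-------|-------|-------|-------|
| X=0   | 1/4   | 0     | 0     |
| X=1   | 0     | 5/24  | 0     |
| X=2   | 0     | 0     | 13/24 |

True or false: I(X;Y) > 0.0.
Marginal P(X) (row sums):
  P(X=0) = 1/4 + 0 + 0 = 1/4
  P(X=1) = 0 + 5/24 + 0 = 5/24
  P(X=2) = 0 + 0 + 13/24 = 13/24
Marginal P(Y) (column sums):
  P(Y=0) = 1/4 + 0 + 0 = 1/4
  P(Y=1) = 0 + 5/24 + 0 = 5/24
  P(Y=2) = 0 + 0 + 13/24 = 13/24

H(X) = -[(1/4)·log₂(1/4) + (5/24)·log₂(5/24) + (13/24)·log₂(13/24)]
  = 0.5000 + 0.4715 + 0.4791
  = 1.4506 bits
H(Y) = -[(1/4)·log₂(1/4) + (5/24)·log₂(5/24) + (13/24)·log₂(13/24)]
  = 0.5000 + 0.4715 + 0.4791
  = 1.4506 bits
H(X,Y) = -[(1/4)·log₂(1/4) + (5/24)·log₂(5/24) + (13/24)·log₂(13/24)]
  = 0.5000 + 0.4715 + 0.4791
  = 1.4506 bits

I(X;Y) = H(X) + H(Y) - H(X,Y)
  = 1.4506 + 1.4506 - 1.4506
  = 1.4506 bits

True. I(X;Y) = 1.4506 bits, which is > 0.0 bits.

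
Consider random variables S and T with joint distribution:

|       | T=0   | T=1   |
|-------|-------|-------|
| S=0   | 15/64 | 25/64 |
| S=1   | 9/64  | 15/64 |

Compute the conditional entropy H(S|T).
Marginal P(T) (column sums):
  P(T=0) = 15/64 + 9/64 = 3/8
  P(T=1) = 25/64 + 15/64 = 5/8

H(S|T) = -Σ P(S,T)·log₂ P(S|T), where P(S|T) = P(S,T) / P(T)
  (S=0,T=0): P(S|T) = (15/64)/(3/8) = 5/8;  -(15/64)·log₂(5/8) = 0.1589
  (S=0,T=1): P(S|T) = (25/64)/(5/8) = 5/8;  -(25/64)·log₂(5/8) = 0.2649
  (S=1,T=0): P(S|T) = (9/64)/(3/8) = 3/8;  -(9/64)·log₂(3/8) = 0.1990
  (S=1,T=1): P(S|T) = (15/64)/(5/8) = 3/8;  -(15/64)·log₂(3/8) = 0.3316
H(S|T) = 0.1589 + 0.2649 + 0.1990 + 0.3316
  = 0.9544 bits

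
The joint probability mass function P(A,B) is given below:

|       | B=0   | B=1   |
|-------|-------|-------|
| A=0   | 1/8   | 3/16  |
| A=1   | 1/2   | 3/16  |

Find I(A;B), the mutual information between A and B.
Marginal P(A) (row sums):
  P(A=0) = 1/8 + 3/16 = 5/16
  P(A=1) = 1/2 + 3/16 = 11/16
Marginal P(B) (column sums):
  P(B=0) = 1/8 + 1/2 = 5/8
  P(B=1) = 3/16 + 3/16 = 3/8

H(A) = -[(5/16)·log₂(5/16) + (11/16)·log₂(11/16)]
  = 0.5244 + 0.3716
  = 0.8960 bits
H(B) = -[(5/8)·log₂(5/8) + (3/8)·log₂(3/8)]
  = 0.4238 + 0.5306
  = 0.9544 bits
H(A,B) = -[(1/8)·log₂(1/8) + (3/16)·log₂(3/16) + (1/2)·log₂(1/2) + (3/16)·log₂(3/16)]
  = 0.3750 + 0.4528 + 0.5000 + 0.4528
  = 1.7806 bits

I(A;B) = H(A) + H(B) - H(A,B)
  = 0.8960 + 0.9544 - 1.7806
  = 0.0698 bits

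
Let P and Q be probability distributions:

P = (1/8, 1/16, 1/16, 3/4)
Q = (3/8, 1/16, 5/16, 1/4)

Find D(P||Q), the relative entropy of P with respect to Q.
D(P||Q) = Σ P(i) log₂(P(i)/Q(i))
  i=0: (1/8) × log₂((1/8)/(3/8)) = (1/8) × log₂(1/3) = -0.1981
  i=1: (1/16) × log₂((1/16)/(1/16)) = (1/16) × log₂(1) = 0.0000
  i=2: (1/16) × log₂((1/16)/(5/16)) = (1/16) × log₂(1/5) = -0.1451
  i=3: (3/4) × log₂((3/4)/(1/4)) = (3/4) × log₂(3) = 1.1887
D(P||Q) = -0.1981 + 0.0000 - 0.1451 + 1.1887
  = 0.8455 bits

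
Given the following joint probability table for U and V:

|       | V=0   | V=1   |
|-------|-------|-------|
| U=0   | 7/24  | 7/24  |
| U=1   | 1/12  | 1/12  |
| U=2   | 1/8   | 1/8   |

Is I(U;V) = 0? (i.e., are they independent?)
Marginal P(U) (row sums):
  P(U=0) = 7/24 + 7/24 = 7/12
  P(U=1) = 1/12 + 1/12 = 1/6
  P(U=2) = 1/8 + 1/8 = 1/4
Marginal P(V) (column sums):
  P(V=0) = 7/24 + 1/12 + 1/8 = 1/2
  P(V=1) = 7/24 + 1/12 + 1/8 = 1/2

U and V are independent iff P(U=i,V=j) = P(U=i)·P(V=j) for every cell.
  P(U=0)·P(V=0) = 7/12 × 1/2 = 7/24 = P(U=0,V=0) ✓
  P(U=0)·P(V=1) = 7/12 × 1/2 = 7/24 = P(U=0,V=1) ✓
  P(U=1)·P(V=0) = 1/6 × 1/2 = 1/12 = P(U=1,V=0) ✓
  P(U=1)·P(V=1) = 1/6 × 1/2 = 1/12 = P(U=1,V=1) ✓
  P(U=2)·P(V=0) = 1/4 × 1/2 = 1/8 = P(U=2,V=0) ✓
  P(U=2)·P(V=1) = 1/4 × 1/2 = 1/8 = P(U=2,V=1) ✓

Yes, U and V are independent: every cell factors, so I(U;V) = 0 bits.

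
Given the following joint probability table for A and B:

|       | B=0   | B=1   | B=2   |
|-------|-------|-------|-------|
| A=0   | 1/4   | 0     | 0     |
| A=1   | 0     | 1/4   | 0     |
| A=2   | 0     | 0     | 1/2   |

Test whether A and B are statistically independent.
Marginal P(A) (row sums):
  P(A=0) = 1/4 + 0 + 0 = 1/4
  P(A=1) = 0 + 1/4 + 0 = 1/4
  P(A=2) = 0 + 0 + 1/2 = 1/2
Marginal P(B) (column sums):
  P(B=0) = 1/4 + 0 + 0 = 1/4
  P(B=1) = 0 + 1/4 + 0 = 1/4
  P(B=2) = 0 + 0 + 1/2 = 1/2

A and B are independent iff P(A=i,B=j) = P(A=i)·P(B=j) for every cell.
  P(A=0)·P(B=0) = 1/4 × 1/4 = 1/16, but P(A=0,B=0) = 1/4 ✗

No, A and B are not independent. Quantitatively, I(A;B) > 0:

H(A) = -[(1/4)·log₂(1/4) + (1/4)·log₂(1/4) + (1/2)·log₂(1/2)]
  = 0.5000 + 0.5000 + 0.5000
  = 1.5000 bits
H(B) = -[(1/4)·log₂(1/4) + (1/4)·log₂(1/4) + (1/2)·log₂(1/2)]
  = 0.5000 + 0.5000 + 0.5000
  = 1.5000 bits
H(A,B) = -[(1/4)·log₂(1/4) + (1/4)·log₂(1/4) + (1/2)·log₂(1/2)]
  = 0.5000 + 0.5000 + 0.5000
  = 1.5000 bits
I(A;B) = H(A) + H(B) - H(A,B) = 1.5000 + 1.5000 - 1.5000 = 1.5000 bits > 0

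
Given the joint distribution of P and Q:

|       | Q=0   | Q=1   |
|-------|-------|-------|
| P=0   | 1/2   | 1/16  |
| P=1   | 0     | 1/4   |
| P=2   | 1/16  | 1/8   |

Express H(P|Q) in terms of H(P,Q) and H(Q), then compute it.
H(P|Q) = H(P,Q) - H(Q)

Marginal P(Q) (column sums):
  P(Q=0) = 1/2 + 0 + 1/16 = 9/16
  P(Q=1) = 1/16 + 1/4 + 1/8 = 7/16

H(P,Q) = -[(1/2)·log₂(1/2) + (1/16)·log₂(1/16) + (1/4)·log₂(1/4) + (1/16)·log₂(1/16) + (1/8)·log₂(1/8)]
  = 0.5000 + 0.2500 + 0.5000 + 0.2500 + 0.3750
  = 1.8750 bits
H(Q) = -[(9/16)·log₂(9/16) + (7/16)·log₂(7/16)]
  = 0.4669 + 0.5218
  = 0.9887 bits

H(P|Q) = 1.8750 - 0.9887 = 0.8863 bits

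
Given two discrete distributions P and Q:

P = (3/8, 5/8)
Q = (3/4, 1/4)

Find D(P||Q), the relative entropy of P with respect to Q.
D(P||Q) = Σ P(i) log₂(P(i)/Q(i))
  i=0: (3/8) × log₂((3/8)/(3/4)) = (3/8) × log₂(1/2) = -0.3750
  i=1: (5/8) × log₂((5/8)/(1/4)) = (5/8) × log₂(5/2) = 0.8262
D(P||Q) = -0.3750 + 0.8262
  = 0.4512 bits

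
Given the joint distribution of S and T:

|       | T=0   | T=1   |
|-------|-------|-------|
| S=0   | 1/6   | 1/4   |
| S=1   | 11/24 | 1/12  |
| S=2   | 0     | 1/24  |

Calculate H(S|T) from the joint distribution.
Marginal P(T) (column sums):
  P(T=0) = 1/6 + 11/24 + 0 = 5/8
  P(T=1) = 1/4 + 1/12 + 1/24 = 3/8

H(S|T) = -Σ P(S,T)·log₂ P(S|T), where P(S|T) = P(S,T) / P(T)
  (cells with P(S,T) = 0 contribute 0)
  (S=0,T=0): P(S|T) = (1/6)/(5/8) = 4/15;  -(1/6)·log₂(4/15) = 0.3178
  (S=0,T=1): P(S|T) = (1/4)/(3/8) = 2/3;  -(1/4)·log₂(2/3) = 0.1462
  (S=1,T=0): P(S|T) = (11/24)/(5/8) = 11/15;  -(11/24)·log₂(11/15) = 0.2051
  (S=1,T=1): P(S|T) = (1/12)/(3/8) = 2/9;  -(1/12)·log₂(2/9) = 0.1808
  (S=2,T=1): P(S|T) = (1/24)/(3/8) = 1/9;  -(1/24)·log₂(1/9) = 0.1321
H(S|T) = 0.3178 + 0.1462 + 0.2051 + 0.1808 + 0.1321
  = 0.9820 bits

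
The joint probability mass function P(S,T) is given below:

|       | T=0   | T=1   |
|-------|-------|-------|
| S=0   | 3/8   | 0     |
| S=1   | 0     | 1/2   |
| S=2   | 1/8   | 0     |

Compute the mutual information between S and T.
Marginal P(S) (row sums):
  P(S=0) = 3/8 + 0 = 3/8
  P(S=1) = 0 + 1/2 = 1/2
  P(S=2) = 1/8 + 0 = 1/8
Marginal P(T) (column sums):
  P(T=0) = 3/8 + 0 + 1/8 = 1/2
  P(T=1) = 0 + 1/2 + 0 = 1/2

H(S) = -[(3/8)·log₂(3/8) + (1/2)·log₂(1/2) + (1/8)·log₂(1/8)]
  = 0.5306 + 0.5000 + 0.3750
  = 1.4056 bits
H(T) = -[(1/2)·log₂(1/2) + (1/2)·log₂(1/2)]
  = 0.5000 + 0.5000
  = 1.0000 bits
H(S,T) = -[(3/8)·log₂(3/8) + (1/2)·log₂(1/2) + (1/8)·log₂(1/8)]
  = 0.5306 + 0.5000 + 0.3750
  = 1.4056 bits

I(S;T) = H(S) + H(T) - H(S,T)
  = 1.4056 + 1.0000 - 1.4056
  = 1.0000 bits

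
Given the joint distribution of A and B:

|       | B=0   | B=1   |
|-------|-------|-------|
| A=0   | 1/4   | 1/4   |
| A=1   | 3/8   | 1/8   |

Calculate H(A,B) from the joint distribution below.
H(A,B) = -Σ P(A,B) log₂ P(A,B), summed over the non-zero cells:
H(A,B) = -[(1/4)·log₂(1/4) + (1/4)·log₂(1/4) + (3/8)·log₂(3/8) + (1/8)·log₂(1/8)]
  = 0.5000 + 0.5000 + 0.5306 + 0.3750
  = 1.9056 bits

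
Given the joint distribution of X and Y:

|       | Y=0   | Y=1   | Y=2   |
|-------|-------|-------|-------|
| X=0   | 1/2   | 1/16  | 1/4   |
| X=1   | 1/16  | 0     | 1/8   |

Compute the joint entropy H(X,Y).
H(X,Y) = -Σ P(X,Y) log₂ P(X,Y), summed over the non-zero cells:
H(X,Y) = -[(1/2)·log₂(1/2) + (1/16)·log₂(1/16) + (1/4)·log₂(1/4) + (1/16)·log₂(1/16) + (1/8)·log₂(1/8)]
  = 0.5000 + 0.2500 + 0.5000 + 0.2500 + 0.3750
  = 1.8750 bits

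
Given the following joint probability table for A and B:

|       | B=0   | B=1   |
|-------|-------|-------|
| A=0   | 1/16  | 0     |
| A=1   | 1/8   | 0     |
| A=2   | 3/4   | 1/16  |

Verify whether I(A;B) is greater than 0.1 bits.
Marginal P(A) (row sums):
  P(A=0) = 1/16 + 0 = 1/16
  P(A=1) = 1/8 + 0 = 1/8
  P(A=2) = 3/4 + 1/16 = 13/16
Marginal P(B) (column sums):
  P(B=0) = 1/16 + 1/8 + 3/4 = 15/16
  P(B=1) = 0 + 0 + 1/16 = 1/16

H(A) = -[(1/16)·log₂(1/16) + (1/8)·log₂(1/8) + (13/16)·log₂(13/16)]
  = 0.2500 + 0.3750 + 0.2434
  = 0.8684 bits
H(B) = -[(15/16)·log₂(15/16) + (1/16)·log₂(1/16)]
  = 0.0873 + 0.2500
  = 0.3373 bits
H(A,B) = -[(1/16)·log₂(1/16) + (1/8)·log₂(1/8) + (3/4)·log₂(3/4) + (1/16)·log₂(1/16)]
  = 0.2500 + 0.3750 + 0.3113 + 0.2500
  = 1.1863 bits

I(A;B) = H(A) + H(B) - H(A,B)
  = 0.8684 + 0.3373 - 1.1863
  = 0.0194 bits

No. I(A;B) = 0.0194 bits, which is ≤ 0.1 bits.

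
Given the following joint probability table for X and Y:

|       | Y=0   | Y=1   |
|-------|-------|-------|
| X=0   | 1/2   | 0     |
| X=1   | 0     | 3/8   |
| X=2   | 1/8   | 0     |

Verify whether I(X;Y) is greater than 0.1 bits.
Marginal P(X) (row sums):
  P(X=0) = 1/2 + 0 = 1/2
  P(X=1) = 0 + 3/8 = 3/8
  P(X=2) = 1/8 + 0 = 1/8
Marginal P(Y) (column sums):
  P(Y=0) = 1/2 + 0 + 1/8 = 5/8
  P(Y=1) = 0 + 3/8 + 0 = 3/8

H(X) = -[(1/2)·log₂(1/2) + (3/8)·log₂(3/8) + (1/8)·log₂(1/8)]
  = 0.5000 + 0.5306 + 0.3750
  = 1.4056 bits
H(Y) = -[(5/8)·log₂(5/8) + (3/8)·log₂(3/8)]
  = 0.4238 + 0.5306
  = 0.9544 bits
H(X,Y) = -[(1/2)·log₂(1/2) + (3/8)·log₂(3/8) + (1/8)·log₂(1/8)]
  = 0.5000 + 0.5306 + 0.3750
  = 1.4056 bits

I(X;Y) = H(X) + H(Y) - H(X,Y)
  = 1.4056 + 0.9544 - 1.4056
  = 0.9544 bits

Yes. I(X;Y) = 0.9544 bits, which is > 0.1 bits.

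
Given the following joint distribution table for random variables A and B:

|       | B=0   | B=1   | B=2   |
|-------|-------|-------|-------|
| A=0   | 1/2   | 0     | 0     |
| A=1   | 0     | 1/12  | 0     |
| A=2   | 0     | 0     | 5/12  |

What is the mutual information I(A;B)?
Marginal P(A) (row sums):
  P(A=0) = 1/2 + 0 + 0 = 1/2
  P(A=1) = 0 + 1/12 + 0 = 1/12
  P(A=2) = 0 + 0 + 5/12 = 5/12
Marginal P(B) (column sums):
  P(B=0) = 1/2 + 0 + 0 = 1/2
  P(B=1) = 0 + 1/12 + 0 = 1/12
  P(B=2) = 0 + 0 + 5/12 = 5/12

H(A) = -[(1/2)·log₂(1/2) + (1/12)·log₂(1/12) + (5/12)·log₂(5/12)]
  = 0.5000 + 0.2987 + 0.5263
  = 1.3250 bits
H(B) = -[(1/2)·log₂(1/2) + (1/12)·log₂(1/12) + (5/12)·log₂(5/12)]
  = 0.5000 + 0.2987 + 0.5263
  = 1.3250 bits
H(A,B) = -[(1/2)·log₂(1/2) + (1/12)·log₂(1/12) + (5/12)·log₂(5/12)]
  = 0.5000 + 0.2987 + 0.5263
  = 1.3250 bits

I(A;B) = H(A) + H(B) - H(A,B)
  = 1.3250 + 1.3250 - 1.3250
  = 1.3250 bits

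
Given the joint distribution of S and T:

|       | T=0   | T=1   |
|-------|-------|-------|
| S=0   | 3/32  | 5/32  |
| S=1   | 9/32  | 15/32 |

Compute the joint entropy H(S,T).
H(S,T) = -Σ P(S,T) log₂ P(S,T), summed over the non-zero cells:
H(S,T) = -[(3/32)·log₂(3/32) + (5/32)·log₂(5/32) + (9/32)·log₂(9/32) + (15/32)·log₂(15/32)]
  = 0.3202 + 0.4184 + 0.5147 + 0.5124
  = 1.7657 bits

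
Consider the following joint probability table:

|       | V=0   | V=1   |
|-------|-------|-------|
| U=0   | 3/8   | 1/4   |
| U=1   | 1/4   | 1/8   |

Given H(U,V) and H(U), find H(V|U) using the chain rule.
From the chain rule: H(U,V) = H(U) + H(V|U)
Therefore: H(V|U) = H(U,V) - H(U)

H(U,V) = -[(3/8)·log₂(3/8) + (1/4)·log₂(1/4) + (1/4)·log₂(1/4) + (1/8)·log₂(1/8)]
  = 0.5306 + 0.5000 + 0.5000 + 0.3750
  = 1.9056 bits
Marginal P(U) (row sums):
  P(U=0) = 3/8 + 1/4 = 5/8
  P(U=1) = 1/4 + 1/8 = 3/8
H(U) = -[(5/8)·log₂(5/8) + (3/8)·log₂(3/8)]
  = 0.4238 + 0.5306
  = 0.9544 bits

H(V|U) = 1.9056 - 0.9544 = 0.9512 bits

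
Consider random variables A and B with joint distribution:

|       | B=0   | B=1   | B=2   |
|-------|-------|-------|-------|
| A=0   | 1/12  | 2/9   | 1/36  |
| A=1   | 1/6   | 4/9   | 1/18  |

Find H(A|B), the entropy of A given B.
Marginal P(B) (column sums):
  P(B=0) = 1/12 + 1/6 = 1/4
  P(B=1) = 2/9 + 4/9 = 2/3
  P(B=2) = 1/36 + 1/18 = 1/12

H(A|B) = -Σ P(A,B)·log₂ P(A|B), where P(A|B) = P(A,B) / P(B)
  (A=0,B=0): P(A|B) = (1/12)/(1/4) = 1/3;  -(1/12)·log₂(1/3) = 0.1321
  (A=0,B=1): P(A|B) = (2/9)/(2/3) = 1/3;  -(2/9)·log₂(1/3) = 0.3522
  (A=0,B=2): P(A|B) = (1/36)/(1/12) = 1/3;  -(1/36)·log₂(1/3) = 0.0440
  (A=1,B=0): P(A|B) = (1/6)/(1/4) = 2/3;  -(1/6)·log₂(2/3) = 0.0975
  (A=1,B=1): P(A|B) = (4/9)/(2/3) = 2/3;  -(4/9)·log₂(2/3) = 0.2600
  (A=1,B=2): P(A|B) = (1/18)/(1/12) = 2/3;  -(1/18)·log₂(2/3) = 0.0325
H(A|B) = 0.1321 + 0.3522 + 0.0440 + 0.0975 + 0.2600 + 0.0325
  = 0.9183 bits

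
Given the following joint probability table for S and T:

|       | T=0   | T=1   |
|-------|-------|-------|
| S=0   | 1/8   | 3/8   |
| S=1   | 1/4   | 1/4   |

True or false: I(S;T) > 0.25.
Marginal P(S) (row sums):
  P(S=0) = 1/8 + 3/8 = 1/2
  P(S=1) = 1/4 + 1/4 = 1/2
Marginal P(T) (column sums):
  P(T=0) = 1/8 + 1/4 = 3/8
  P(T=1) = 3/8 + 1/4 = 5/8

H(S) = -[(1/2)·log₂(1/2) + (1/2)·log₂(1/2)]
  = 0.5000 + 0.5000
  = 1.0000 bits
H(T) = -[(3/8)·log₂(3/8) + (5/8)·log₂(5/8)]
  = 0.5306 + 0.4238
  = 0.9544 bits
H(S,T) = -[(1/8)·log₂(1/8) + (3/8)·log₂(3/8) + (1/4)·log₂(1/4) + (1/4)·log₂(1/4)]
  = 0.3750 + 0.5306 + 0.5000 + 0.5000
  = 1.9056 bits

I(S;T) = H(S) + H(T) - H(S,T)
  = 1.0000 + 0.9544 - 1.9056
  = 0.0488 bits

False. I(S;T) = 0.0488 bits, which is ≤ 0.25 bits.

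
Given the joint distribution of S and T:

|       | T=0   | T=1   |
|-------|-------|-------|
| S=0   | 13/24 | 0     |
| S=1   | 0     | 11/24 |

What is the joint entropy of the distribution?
H(S,T) = -Σ P(S,T) log₂ P(S,T), summed over the non-zero cells:
H(S,T) = -[(13/24)·log₂(13/24) + (11/24)·log₂(11/24)]
  = 0.4791 + 0.5159
  = 0.9950 bits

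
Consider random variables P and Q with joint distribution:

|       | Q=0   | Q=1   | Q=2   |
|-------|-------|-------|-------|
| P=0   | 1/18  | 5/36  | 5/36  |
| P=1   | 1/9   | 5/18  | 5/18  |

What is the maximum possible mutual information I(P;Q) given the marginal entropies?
The upper bound on mutual information is I(P;Q) ≤ min(H(P), H(Q)).

Marginal P(P) (row sums):
  P(P=0) = 1/18 + 5/36 + 5/36 = 1/3
  P(P=1) = 1/9 + 5/18 + 5/18 = 2/3
Marginal P(Q) (column sums):
  P(Q=0) = 1/18 + 1/9 = 1/6
  P(Q=1) = 5/36 + 5/18 = 5/12
  P(Q=2) = 5/36 + 5/18 = 5/12

H(P) = -[(1/3)·log₂(1/3) + (2/3)·log₂(2/3)]
  = 0.5283 + 0.3900
  = 0.9183 bits
H(Q) = -[(1/6)·log₂(1/6) + (5/12)·log₂(5/12) + (5/12)·log₂(5/12)]
  = 0.4308 + 0.5263 + 0.5263
  = 1.4834 bits

Maximum possible I(P;Q) = min(0.9183, 1.4834) = 0.9183 bits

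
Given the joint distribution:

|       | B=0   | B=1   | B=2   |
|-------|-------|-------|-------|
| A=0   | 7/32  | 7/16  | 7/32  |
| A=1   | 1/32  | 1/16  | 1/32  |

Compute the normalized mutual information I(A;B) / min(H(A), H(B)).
Marginal P(A) (row sums):
  P(A=0) = 7/32 + 7/16 + 7/32 = 7/8
  P(A=1) = 1/32 + 1/16 + 1/32 = 1/8
Marginal P(B) (column sums):
  P(B=0) = 7/32 + 1/32 = 1/4
  P(B=1) = 7/16 + 1/16 = 1/2
  P(B=2) = 7/32 + 1/32 = 1/4

H(A) = -[(7/8)·log₂(7/8) + (1/8)·log₂(1/8)]
  = 0.1686 + 0.3750
  = 0.5436 bits
H(B) = -[(1/4)·log₂(1/4) + (1/2)·log₂(1/2) + (1/4)·log₂(1/4)]
  = 0.5000 + 0.5000 + 0.5000
  = 1.5000 bits
H(A,B) = -[(7/32)·log₂(7/32) + (7/16)·log₂(7/16) + (7/32)·log₂(7/32) + (1/32)·log₂(1/32) + (1/16)·log₂(1/16) + (1/32)·log₂(1/32)]
  = 0.4796 + 0.5218 + 0.4796 + 0.1563 + 0.2500 + 0.1563
  = 2.0436 bits

I(A;B) = H(A) + H(B) - H(A,B)
  = 0.5436 + 1.5000 - 2.0436
  = 0.0000 bits

min(H(A), H(B)) = min(0.5436, 1.5000) = 0.5436 bits
Normalized MI = 0.0000 / 0.5436 = 0.0000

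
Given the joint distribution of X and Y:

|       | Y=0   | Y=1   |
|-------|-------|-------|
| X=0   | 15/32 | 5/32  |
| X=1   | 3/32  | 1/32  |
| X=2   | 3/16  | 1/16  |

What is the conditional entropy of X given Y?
Marginal P(Y) (column sums):
  P(Y=0) = 15/32 + 3/32 + 3/16 = 3/4
  P(Y=1) = 5/32 + 1/32 + 1/16 = 1/4

H(X|Y) = -Σ P(X,Y)·log₂ P(X|Y), where P(X|Y) = P(X,Y) / P(Y)
  (X=0,Y=0): P(X|Y) = (15/32)/(3/4) = 5/8;  -(15/32)·log₂(5/8) = 0.3178
  (X=0,Y=1): P(X|Y) = (5/32)/(1/4) = 5/8;  -(5/32)·log₂(5/8) = 0.1059
  (X=1,Y=0): P(X|Y) = (3/32)/(3/4) = 1/8;  -(3/32)·log₂(1/8) = 0.2813
  (X=1,Y=1): P(X|Y) = (1/32)/(1/4) = 1/8;  -(1/32)·log₂(1/8) = 0.0938
  (X=2,Y=0): P(X|Y) = (3/16)/(3/4) = 1/4;  -(3/16)·log₂(1/4) = 0.3750
  (X=2,Y=1): P(X|Y) = (1/16)/(1/4) = 1/4;  -(1/16)·log₂(1/4) = 0.1250
H(X|Y) = 0.3178 + 0.1059 + 0.2813 + 0.0938 + 0.3750 + 0.1250
  = 1.2988 bits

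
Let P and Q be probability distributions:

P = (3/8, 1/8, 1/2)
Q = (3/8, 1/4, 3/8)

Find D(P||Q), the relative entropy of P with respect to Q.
D(P||Q) = Σ P(i) log₂(P(i)/Q(i))
  i=0: (3/8) × log₂((3/8)/(3/8)) = (3/8) × log₂(1) = 0.0000
  i=1: (1/8) × log₂((1/8)/(1/4)) = (1/8) × log₂(1/2) = -0.1250
  i=2: (1/2) × log₂((1/2)/(3/8)) = (1/2) × log₂(4/3) = 0.2075
D(P||Q) = 0.0000 - 0.1250 + 0.2075
  = 0.0825 bits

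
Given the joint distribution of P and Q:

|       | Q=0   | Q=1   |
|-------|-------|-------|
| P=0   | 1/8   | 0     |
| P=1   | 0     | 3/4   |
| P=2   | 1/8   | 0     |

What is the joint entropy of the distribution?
H(P,Q) = -Σ P(P,Q) log₂ P(P,Q), summed over the non-zero cells:
H(P,Q) = -[(1/8)·log₂(1/8) + (3/4)·log₂(3/4) + (1/8)·log₂(1/8)]
  = 0.3750 + 0.3113 + 0.3750
  = 1.0613 bits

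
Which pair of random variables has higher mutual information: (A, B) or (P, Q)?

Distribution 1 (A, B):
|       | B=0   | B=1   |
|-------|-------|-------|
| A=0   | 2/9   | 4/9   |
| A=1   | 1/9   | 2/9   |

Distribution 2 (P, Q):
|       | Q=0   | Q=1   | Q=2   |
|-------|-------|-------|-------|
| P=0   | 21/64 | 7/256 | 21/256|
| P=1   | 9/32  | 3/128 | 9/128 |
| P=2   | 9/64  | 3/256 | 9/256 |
Distribution 1 (A, B):
Marginal P(A) (row sums):
  P(A=0) = 2/9 + 4/9 = 2/3
  P(A=1) = 1/9 + 2/9 = 1/3
Marginal P(B) (column sums):
  P(B=0) = 2/9 + 1/9 = 1/3
  P(B=1) = 4/9 + 2/9 = 2/3

H(A) = -[(2/3)·log₂(2/3) + (1/3)·log₂(1/3)]
  = 0.3900 + 0.5283
  = 0.9183 bits
H(B) = -[(1/3)·log₂(1/3) + (2/3)·log₂(2/3)]
  = 0.5283 + 0.3900
  = 0.9183 bits
H(A,B) = -[(2/9)·log₂(2/9) + (4/9)·log₂(4/9) + (1/9)·log₂(1/9) + (2/9)·log₂(2/9)]
  = 0.4822 + 0.5200 + 0.3522 + 0.4822
  = 1.8366 bits

I(A;B) = H(A) + H(B) - H(A,B)
  = 0.9183 + 0.9183 - 1.8366
  = 0.0000 bits

Distribution 2 (P, Q):
Marginal P(P) (row sums):
  P(P=0) = 21/64 + 7/256 + 21/256 = 7/16
  P(P=1) = 9/32 + 3/128 + 9/128 = 3/8
  P(P=2) = 9/64 + 3/256 + 9/256 = 3/16
Marginal P(Q) (column sums):
  P(Q=0) = 21/64 + 9/32 + 9/64 = 3/4
  P(Q=1) = 7/256 + 3/128 + 3/256 = 1/16
  P(Q=2) = 21/256 + 9/128 + 9/256 = 3/16

H(P) = -[(7/16)·log₂(7/16) + (3/8)·log₂(3/8) + (3/16)·log₂(3/16)]
  = 0.5218 + 0.5306 + 0.4528
  = 1.5052 bits
H(Q) = -[(3/4)·log₂(3/4) + (1/16)·log₂(1/16) + (3/16)·log₂(3/16)]
  = 0.3113 + 0.2500 + 0.4528
  = 1.0141 bits
H(P,Q) = -[(21/64)·log₂(21/64) + (7/256)·log₂(7/256) + (21/256)·log₂(21/256) + (9/32)·log₂(9/32) + (3/128)·log₂(3/128) + (9/128)·log₂(9/128) + (9/64)·log₂(9/64) + (3/256)·log₂(3/256) + (9/256)·log₂(9/256)]
  = 0.5275 + 0.1420 + 0.2959 + 0.5147 + 0.1269 + 0.2693 + 0.3980 + 0.0752 + 0.1698
  = 2.5193 bits

I(P;Q) = H(P) + H(Q) - H(P,Q)
  = 1.5052 + 1.0141 - 2.5193
  = 0.0000 bits

Both joint tables factor as the product of their marginals, so I(A;B) = I(P;Q) = 0 bits: neither is larger (both pairs are independent).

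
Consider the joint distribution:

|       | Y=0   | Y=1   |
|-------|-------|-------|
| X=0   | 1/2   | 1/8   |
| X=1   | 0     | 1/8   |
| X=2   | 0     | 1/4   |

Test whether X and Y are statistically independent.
Marginal P(X) (row sums):
  P(X=0) = 1/2 + 1/8 = 5/8
  P(X=1) = 0 + 1/8 = 1/8
  P(X=2) = 0 + 1/4 = 1/4
Marginal P(Y) (column sums):
  P(Y=0) = 1/2 + 0 + 0 = 1/2
  P(Y=1) = 1/8 + 1/8 + 1/4 = 1/2

X and Y are independent iff P(X=i,Y=j) = P(X=i)·P(Y=j) for every cell.
  P(X=0)·P(Y=0) = 5/8 × 1/2 = 5/16, but P(X=0,Y=0) = 1/2 ✗

No, X and Y are not independent. Quantitatively, I(X;Y) > 0:

H(X) = -[(5/8)·log₂(5/8) + (1/8)·log₂(1/8) + (1/4)·log₂(1/4)]
  = 0.4238 + 0.3750 + 0.5000
  = 1.2988 bits
H(Y) = -[(1/2)·log₂(1/2) + (1/2)·log₂(1/2)]
  = 0.5000 + 0.5000
  = 1.0000 bits
H(X,Y) = -[(1/2)·log₂(1/2) + (1/8)·log₂(1/8) + (1/8)·log₂(1/8) + (1/4)·log₂(1/4)]
  = 0.5000 + 0.3750 + 0.3750 + 0.5000
  = 1.7500 bits
I(X;Y) = H(X) + H(Y) - H(X,Y) = 1.2988 + 1.0000 - 1.7500 = 0.5488 bits > 0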